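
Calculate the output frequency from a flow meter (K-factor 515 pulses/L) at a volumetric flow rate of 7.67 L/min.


Frequency = K * Q / 60 (converting L/min to L/s).
f = 515 * 7.67 / 60
f = 3950.05 / 60
f = 65.83 Hz

65.83 Hz


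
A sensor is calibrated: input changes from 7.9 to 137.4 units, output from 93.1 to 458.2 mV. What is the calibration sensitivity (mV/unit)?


Sensitivity = (y2 - y1) / (x2 - x1).
S = (458.2 - 93.1) / (137.4 - 7.9)
S = 365.1 / 129.5
S = 2.8193 mV/unit

2.8193 mV/unit


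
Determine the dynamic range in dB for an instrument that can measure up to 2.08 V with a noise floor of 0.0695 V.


Dynamic range = 20 * log10(Vmax / Vnoise).
DR = 20 * log10(2.08 / 0.0695)
DR = 20 * log10(29.93)
DR = 29.52 dB

29.52 dB


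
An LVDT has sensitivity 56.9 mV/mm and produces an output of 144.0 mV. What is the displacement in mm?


Displacement = Vout / sensitivity.
d = 144.0 / 56.9
d = 2.531 mm

2.531 mm


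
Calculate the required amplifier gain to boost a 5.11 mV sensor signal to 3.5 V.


Gain = Vout / Vin (converting to same units).
G = 3.5 V / 5.11 mV
G = 3500.0 mV / 5.11 mV
G = 684.93

684.93


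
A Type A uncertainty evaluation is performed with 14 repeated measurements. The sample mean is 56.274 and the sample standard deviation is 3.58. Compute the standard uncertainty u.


The standard uncertainty for Type A evaluation is u = s / sqrt(n).
u = 3.58 / sqrt(14)
u = 3.58 / 3.7417
u = 0.9568

0.9568


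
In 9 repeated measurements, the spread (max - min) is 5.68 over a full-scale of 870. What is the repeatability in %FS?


Repeatability = (spread / full scale) * 100%.
R = (5.68 / 870) * 100
R = 0.653 %FS

0.653 %FS


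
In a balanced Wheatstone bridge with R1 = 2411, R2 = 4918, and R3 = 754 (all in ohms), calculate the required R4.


At balance: R1*R4 = R2*R3, so R4 = R2*R3/R1.
R4 = 4918 * 754 / 2411
R4 = 3708172 / 2411
R4 = 1538.02 ohm

1538.02 ohm


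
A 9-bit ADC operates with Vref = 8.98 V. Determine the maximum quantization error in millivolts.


The maximum quantization error is +/- LSB/2.
LSB = Vref / 2^n = 8.98 / 512 = 0.01753906 V
Max error = LSB / 2 = 0.01753906 / 2 = 0.00876953 V
Max error = 8.7695 mV

8.7695 mV


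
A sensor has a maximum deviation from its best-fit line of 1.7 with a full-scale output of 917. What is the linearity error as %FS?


Linearity error = (max deviation / full scale) * 100%.
Linearity = (1.7 / 917) * 100
Linearity = 0.185 %FS

0.185 %FS


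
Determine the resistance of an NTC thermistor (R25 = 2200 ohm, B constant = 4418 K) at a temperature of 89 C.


NTC thermistor equation: Rt = R25 * exp(B * (1/T - 1/T25)).
T in Kelvin: 362.15 K, T25 = 298.15 K
1/T - 1/T25 = 1/362.15 - 1/298.15 = -0.00059273
B * (1/T - 1/T25) = 4418 * -0.00059273 = -2.6187
Rt = 2200 * exp(-2.6187) = 160.4 ohm

160.4 ohm


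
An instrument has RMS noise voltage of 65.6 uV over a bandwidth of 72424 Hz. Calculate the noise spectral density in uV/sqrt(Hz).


Noise spectral density = Vrms / sqrt(BW).
NSD = 65.6 / sqrt(72424)
NSD = 65.6 / 269.1171
NSD = 0.2438 uV/sqrt(Hz)

0.2438 uV/sqrt(Hz)


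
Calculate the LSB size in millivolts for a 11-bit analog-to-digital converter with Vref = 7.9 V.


The resolution (LSB) of an ADC is Vref / 2^n.
LSB = 7.9 / 2^11
LSB = 7.9 / 2048
LSB = 0.00385742 V = 3.85742188 mV

3.85742188 mV


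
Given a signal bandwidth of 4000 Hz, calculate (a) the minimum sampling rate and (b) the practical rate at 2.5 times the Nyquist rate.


By Nyquist theorem, fs_min = 2 * fmax.
fs_min = 2 * 4000 = 8000 Hz
Practical rate = 2.5 * fs_min = 2.5 * 8000 = 20000 Hz

fs_min = 8000 Hz, fs_practical = 20000 Hz


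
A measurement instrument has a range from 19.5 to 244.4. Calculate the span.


Span = upper range - lower range.
Span = 244.4 - (19.5)
Span = 224.9

224.9


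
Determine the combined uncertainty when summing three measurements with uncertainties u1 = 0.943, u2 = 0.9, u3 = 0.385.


For a sum of independent quantities, uc = sqrt(u1^2 + u2^2 + u3^2).
uc = sqrt(0.943^2 + 0.9^2 + 0.385^2)
uc = sqrt(0.889249 + 0.81 + 0.148225)
uc = 1.3592

1.3592


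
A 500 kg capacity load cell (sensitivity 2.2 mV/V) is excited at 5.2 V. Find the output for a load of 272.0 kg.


Vout = rated_output * Vex * (load / capacity).
Vout = 2.2 * 5.2 * (272.0 / 500)
Vout = 2.2 * 5.2 * 0.544
Vout = 6.223 mV

6.223 mV


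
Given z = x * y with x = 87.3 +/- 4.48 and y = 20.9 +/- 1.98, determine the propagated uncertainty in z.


For a product z = x*y, the relative uncertainty is:
uz/z = sqrt((ux/x)^2 + (uy/y)^2)
Relative uncertainties: ux/x = 4.48/87.3 = 0.051317
uy/y = 1.98/20.9 = 0.094737
z = 87.3 * 20.9 = 1824.6
uz = 1824.6 * sqrt(0.051317^2 + 0.094737^2) = 196.584

196.584


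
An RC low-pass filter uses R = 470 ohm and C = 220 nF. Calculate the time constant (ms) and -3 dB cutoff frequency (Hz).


Time constant: tau = R * C.
tau = 470 * 2.20e-07 = 0.0001034 s
tau = 0.1034 ms
Cutoff frequency: fc = 1 / (2*pi*R*C).
fc = 1 / (2*pi*0.0001034) = 1539.22 Hz

tau = 0.1034 ms, fc = 1539.22 Hz


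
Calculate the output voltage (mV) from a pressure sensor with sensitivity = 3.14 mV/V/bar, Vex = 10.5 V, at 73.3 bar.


Output = sensitivity * Vex * P.
Vout = 3.14 * 10.5 * 73.3
Vout = 32.97 * 73.3
Vout = 2416.7 mV

2416.7 mV


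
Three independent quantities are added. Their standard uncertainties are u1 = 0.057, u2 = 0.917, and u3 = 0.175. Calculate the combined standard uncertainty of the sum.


For a sum of independent quantities, uc = sqrt(u1^2 + u2^2 + u3^2).
uc = sqrt(0.057^2 + 0.917^2 + 0.175^2)
uc = sqrt(0.003249 + 0.840889 + 0.030625)
uc = 0.9353

0.9353


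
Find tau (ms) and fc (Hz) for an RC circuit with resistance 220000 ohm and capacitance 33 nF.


Time constant: tau = R * C.
tau = 220000 * 3.30e-08 = 0.00726 s
tau = 7.26 ms
Cutoff frequency: fc = 1 / (2*pi*R*C).
fc = 1 / (2*pi*0.00726) = 21.92 Hz

tau = 7.26 ms, fc = 21.92 Hz


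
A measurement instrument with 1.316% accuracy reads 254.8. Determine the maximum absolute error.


Absolute error = (accuracy% / 100) * reading.
Error = (1.316 / 100) * 254.8
Error = 0.01316 * 254.8
Error = 3.3532

3.3532


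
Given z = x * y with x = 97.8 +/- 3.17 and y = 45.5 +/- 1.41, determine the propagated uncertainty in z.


For a product z = x*y, the relative uncertainty is:
uz/z = sqrt((ux/x)^2 + (uy/y)^2)
Relative uncertainties: ux/x = 3.17/97.8 = 0.032413
uy/y = 1.41/45.5 = 0.030989
z = 97.8 * 45.5 = 4449.9
uz = 4449.9 * sqrt(0.032413^2 + 0.030989^2) = 199.548

199.548


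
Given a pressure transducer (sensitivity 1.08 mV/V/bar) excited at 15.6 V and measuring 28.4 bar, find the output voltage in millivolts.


Output = sensitivity * Vex * P.
Vout = 1.08 * 15.6 * 28.4
Vout = 16.848 * 28.4
Vout = 478.48 mV

478.48 mV


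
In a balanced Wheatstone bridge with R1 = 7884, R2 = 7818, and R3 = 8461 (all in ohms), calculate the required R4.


At balance: R1*R4 = R2*R3, so R4 = R2*R3/R1.
R4 = 7818 * 8461 / 7884
R4 = 66148098 / 7884
R4 = 8390.17 ohm

8390.17 ohm


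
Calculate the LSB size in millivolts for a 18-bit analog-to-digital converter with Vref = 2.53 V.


The resolution (LSB) of an ADC is Vref / 2^n.
LSB = 2.53 / 2^18
LSB = 2.53 / 262144
LSB = 9.65e-06 V = 0.00965118 mV

0.00965118 mV


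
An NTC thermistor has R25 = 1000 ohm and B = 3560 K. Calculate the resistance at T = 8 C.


NTC thermistor equation: Rt = R25 * exp(B * (1/T - 1/T25)).
T in Kelvin: 281.15 K, T25 = 298.15 K
1/T - 1/T25 = 1/281.15 - 1/298.15 = 0.0002028
B * (1/T - 1/T25) = 3560 * 0.0002028 = 0.722
Rt = 1000 * exp(0.722) = 2058.5 ohm

2058.5 ohm


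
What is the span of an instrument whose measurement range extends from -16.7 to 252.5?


Span = upper range - lower range.
Span = 252.5 - (-16.7)
Span = 269.2

269.2


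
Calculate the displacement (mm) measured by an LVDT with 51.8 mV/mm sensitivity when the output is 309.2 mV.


Displacement = Vout / sensitivity.
d = 309.2 / 51.8
d = 5.969 mm

5.969 mm


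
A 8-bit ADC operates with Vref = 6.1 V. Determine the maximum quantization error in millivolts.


The maximum quantization error is +/- LSB/2.
LSB = Vref / 2^n = 6.1 / 256 = 0.02382812 V
Max error = LSB / 2 = 0.02382812 / 2 = 0.01191406 V
Max error = 11.9141 mV

11.9141 mV


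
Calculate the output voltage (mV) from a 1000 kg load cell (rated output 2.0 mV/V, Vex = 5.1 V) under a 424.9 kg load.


Vout = rated_output * Vex * (load / capacity).
Vout = 2.0 * 5.1 * (424.9 / 1000)
Vout = 2.0 * 5.1 * 0.4249
Vout = 4.334 mV

4.334 mV


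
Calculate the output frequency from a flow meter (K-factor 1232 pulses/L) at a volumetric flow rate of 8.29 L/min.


Frequency = K * Q / 60 (converting L/min to L/s).
f = 1232 * 8.29 / 60
f = 10213.28 / 60
f = 170.22 Hz

170.22 Hz


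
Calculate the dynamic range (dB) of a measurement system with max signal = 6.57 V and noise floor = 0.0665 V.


Dynamic range = 20 * log10(Vmax / Vnoise).
DR = 20 * log10(6.57 / 0.0665)
DR = 20 * log10(98.8)
DR = 39.89 dB

39.89 dB


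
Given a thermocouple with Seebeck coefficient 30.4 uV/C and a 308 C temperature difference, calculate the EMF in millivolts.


The thermocouple output V = sensitivity * dT.
V = 30.4 uV/C * 308 C
V = 9363.2 uV
V = 9.363 mV

9.363 mV


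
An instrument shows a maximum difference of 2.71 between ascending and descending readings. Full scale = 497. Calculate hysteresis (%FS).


Hysteresis = (max difference / full scale) * 100%.
H = (2.71 / 497) * 100
H = 0.545 %FS

0.545 %FS


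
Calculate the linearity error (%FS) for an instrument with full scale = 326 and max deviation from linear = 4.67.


Linearity error = (max deviation / full scale) * 100%.
Linearity = (4.67 / 326) * 100
Linearity = 1.433 %FS

1.433 %FS


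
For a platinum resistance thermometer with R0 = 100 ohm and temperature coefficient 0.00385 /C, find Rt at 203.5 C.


The RTD equation: Rt = R0 * (1 + alpha * T).
Rt = 100 * (1 + 0.00385 * 203.5)
Rt = 100 * (1 + 0.783475)
Rt = 100 * 1.783475
Rt = 178.348 ohm

178.348 ohm


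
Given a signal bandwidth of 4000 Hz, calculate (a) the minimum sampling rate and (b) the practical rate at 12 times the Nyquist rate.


By Nyquist theorem, fs_min = 2 * fmax.
fs_min = 2 * 4000 = 8000 Hz
Practical rate = 12 * fs_min = 12 * 8000 = 96000 Hz

fs_min = 8000 Hz, fs_practical = 96000 Hz


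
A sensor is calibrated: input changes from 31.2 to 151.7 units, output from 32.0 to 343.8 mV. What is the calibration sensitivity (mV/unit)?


Sensitivity = (y2 - y1) / (x2 - x1).
S = (343.8 - 32.0) / (151.7 - 31.2)
S = 311.8 / 120.5
S = 2.5876 mV/unit

2.5876 mV/unit


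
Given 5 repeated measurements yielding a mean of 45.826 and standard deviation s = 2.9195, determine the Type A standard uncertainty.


The standard uncertainty for Type A evaluation is u = s / sqrt(n).
u = 2.9195 / sqrt(5)
u = 2.9195 / 2.2361
u = 1.3056

1.3056


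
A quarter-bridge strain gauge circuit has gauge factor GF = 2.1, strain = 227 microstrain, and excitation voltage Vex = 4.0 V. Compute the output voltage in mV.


Quarter bridge output: Vout = (GF * epsilon * Vex) / 4.
Vout = (2.1 * 227e-6 * 4.0) / 4
Vout = 0.0019068 / 4 V
Vout = 0.0004767 V = 0.4767 mV

0.4767 mV


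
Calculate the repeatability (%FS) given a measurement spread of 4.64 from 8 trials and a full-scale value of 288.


Repeatability = (spread / full scale) * 100%.
R = (4.64 / 288) * 100
R = 1.611 %FS

1.611 %FS


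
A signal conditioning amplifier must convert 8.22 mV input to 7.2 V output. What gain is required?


Gain = Vout / Vin (converting to same units).
G = 7.2 V / 8.22 mV
G = 7200.0 mV / 8.22 mV
G = 875.91

875.91


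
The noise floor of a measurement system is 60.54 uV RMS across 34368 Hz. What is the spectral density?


Noise spectral density = Vrms / sqrt(BW).
NSD = 60.54 / sqrt(34368)
NSD = 60.54 / 185.3861
NSD = 0.3266 uV/sqrt(Hz)

0.3266 uV/sqrt(Hz)


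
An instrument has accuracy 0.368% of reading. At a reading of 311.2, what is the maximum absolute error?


Absolute error = (accuracy% / 100) * reading.
Error = (0.368 / 100) * 311.2
Error = 0.00368 * 311.2
Error = 1.1452

1.1452


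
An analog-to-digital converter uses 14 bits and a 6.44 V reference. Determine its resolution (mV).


The resolution (LSB) of an ADC is Vref / 2^n.
LSB = 6.44 / 2^14
LSB = 6.44 / 16384
LSB = 0.00039307 V = 0.39306641 mV

0.39306641 mV


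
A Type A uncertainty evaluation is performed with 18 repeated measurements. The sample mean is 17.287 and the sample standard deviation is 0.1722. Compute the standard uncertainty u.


The standard uncertainty for Type A evaluation is u = s / sqrt(n).
u = 0.1722 / sqrt(18)
u = 0.1722 / 4.2426
u = 0.0406

0.0406


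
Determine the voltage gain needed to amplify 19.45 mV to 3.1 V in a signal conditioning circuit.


Gain = Vout / Vin (converting to same units).
G = 3.1 V / 19.45 mV
G = 3100.0 mV / 19.45 mV
G = 159.38

159.38


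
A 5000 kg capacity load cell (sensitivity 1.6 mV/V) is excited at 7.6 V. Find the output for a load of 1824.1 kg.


Vout = rated_output * Vex * (load / capacity).
Vout = 1.6 * 7.6 * (1824.1 / 5000)
Vout = 1.6 * 7.6 * 0.36482
Vout = 4.436 mV

4.436 mV


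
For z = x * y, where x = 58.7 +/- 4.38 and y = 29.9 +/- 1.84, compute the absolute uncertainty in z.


For a product z = x*y, the relative uncertainty is:
uz/z = sqrt((ux/x)^2 + (uy/y)^2)
Relative uncertainties: ux/x = 4.38/58.7 = 0.074617
uy/y = 1.84/29.9 = 0.061538
z = 58.7 * 29.9 = 1755.1
uz = 1755.1 * sqrt(0.074617^2 + 0.061538^2) = 169.755

169.755


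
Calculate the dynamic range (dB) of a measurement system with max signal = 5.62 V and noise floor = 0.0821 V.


Dynamic range = 20 * log10(Vmax / Vnoise).
DR = 20 * log10(5.62 / 0.0821)
DR = 20 * log10(68.45)
DR = 36.71 dB

36.71 dB


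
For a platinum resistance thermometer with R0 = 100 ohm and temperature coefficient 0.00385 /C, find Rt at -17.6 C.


The RTD equation: Rt = R0 * (1 + alpha * T).
Rt = 100 * (1 + 0.00385 * -17.6)
Rt = 100 * (1 + -0.06776)
Rt = 100 * 0.93224
Rt = 93.224 ohm

93.224 ohm


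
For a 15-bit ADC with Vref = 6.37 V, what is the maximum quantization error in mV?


The maximum quantization error is +/- LSB/2.
LSB = Vref / 2^n = 6.37 / 32768 = 0.0001944 V
Max error = LSB / 2 = 0.0001944 / 2 = 9.72e-05 V
Max error = 0.0972 mV

0.0972 mV


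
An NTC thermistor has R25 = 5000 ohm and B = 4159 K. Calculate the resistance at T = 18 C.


NTC thermistor equation: Rt = R25 * exp(B * (1/T - 1/T25)).
T in Kelvin: 291.15 K, T25 = 298.15 K
1/T - 1/T25 = 1/291.15 - 1/298.15 = 8.064e-05
B * (1/T - 1/T25) = 4159 * 8.064e-05 = 0.3354
Rt = 5000 * exp(0.3354) = 6992.3 ohm

6992.3 ohm


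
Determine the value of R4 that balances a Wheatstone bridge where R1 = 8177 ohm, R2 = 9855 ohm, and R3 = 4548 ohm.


At balance: R1*R4 = R2*R3, so R4 = R2*R3/R1.
R4 = 9855 * 4548 / 8177
R4 = 44820540 / 8177
R4 = 5481.29 ohm

5481.29 ohm


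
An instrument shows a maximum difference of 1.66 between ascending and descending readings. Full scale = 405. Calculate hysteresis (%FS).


Hysteresis = (max difference / full scale) * 100%.
H = (1.66 / 405) * 100
H = 0.41 %FS

0.41 %FS


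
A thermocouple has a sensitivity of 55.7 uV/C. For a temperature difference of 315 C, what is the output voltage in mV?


The thermocouple output V = sensitivity * dT.
V = 55.7 uV/C * 315 C
V = 17545.5 uV
V = 17.546 mV

17.546 mV


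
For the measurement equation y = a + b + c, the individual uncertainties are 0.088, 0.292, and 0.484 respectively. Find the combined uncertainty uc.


For a sum of independent quantities, uc = sqrt(u1^2 + u2^2 + u3^2).
uc = sqrt(0.088^2 + 0.292^2 + 0.484^2)
uc = sqrt(0.007744 + 0.085264 + 0.234256)
uc = 0.5721

0.5721


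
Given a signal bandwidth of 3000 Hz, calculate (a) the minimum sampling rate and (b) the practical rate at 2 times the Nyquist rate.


By Nyquist theorem, fs_min = 2 * fmax.
fs_min = 2 * 3000 = 6000 Hz
Practical rate = 2 * fs_min = 2 * 6000 = 12000 Hz

fs_min = 6000 Hz, fs_practical = 12000 Hz


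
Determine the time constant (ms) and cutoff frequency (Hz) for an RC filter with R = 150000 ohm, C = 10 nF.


Time constant: tau = R * C.
tau = 150000 * 1.00e-08 = 0.0015 s
tau = 1.5 ms
Cutoff frequency: fc = 1 / (2*pi*R*C).
fc = 1 / (2*pi*0.0015) = 106.1 Hz

tau = 1.5 ms, fc = 106.1 Hz


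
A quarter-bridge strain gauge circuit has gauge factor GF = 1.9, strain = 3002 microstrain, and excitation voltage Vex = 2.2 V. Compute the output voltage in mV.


Quarter bridge output: Vout = (GF * epsilon * Vex) / 4.
Vout = (1.9 * 3002e-6 * 2.2) / 4
Vout = 0.01254836 / 4 V
Vout = 0.00313709 V = 3.1371 mV

3.1371 mV


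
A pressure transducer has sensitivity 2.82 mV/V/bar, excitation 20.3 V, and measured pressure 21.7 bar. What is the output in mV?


Output = sensitivity * Vex * P.
Vout = 2.82 * 20.3 * 21.7
Vout = 57.246 * 21.7
Vout = 1242.24 mV

1242.24 mV


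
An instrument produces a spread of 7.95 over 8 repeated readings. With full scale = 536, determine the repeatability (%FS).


Repeatability = (spread / full scale) * 100%.
R = (7.95 / 536) * 100
R = 1.483 %FS

1.483 %FS


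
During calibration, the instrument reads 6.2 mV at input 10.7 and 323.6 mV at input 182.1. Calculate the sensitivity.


Sensitivity = (y2 - y1) / (x2 - x1).
S = (323.6 - 6.2) / (182.1 - 10.7)
S = 317.4 / 171.4
S = 1.8518 mV/unit

1.8518 mV/unit


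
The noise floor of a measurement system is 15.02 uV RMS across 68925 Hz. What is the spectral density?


Noise spectral density = Vrms / sqrt(BW).
NSD = 15.02 / sqrt(68925)
NSD = 15.02 / 262.5357
NSD = 0.0572 uV/sqrt(Hz)

0.0572 uV/sqrt(Hz)


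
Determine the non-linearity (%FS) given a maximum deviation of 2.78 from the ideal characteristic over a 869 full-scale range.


Linearity error = (max deviation / full scale) * 100%.
Linearity = (2.78 / 869) * 100
Linearity = 0.32 %FS

0.32 %FS


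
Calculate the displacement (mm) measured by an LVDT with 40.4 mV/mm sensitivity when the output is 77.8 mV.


Displacement = Vout / sensitivity.
d = 77.8 / 40.4
d = 1.926 mm

1.926 mm


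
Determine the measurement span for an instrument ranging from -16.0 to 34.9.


Span = upper range - lower range.
Span = 34.9 - (-16.0)
Span = 50.9

50.9


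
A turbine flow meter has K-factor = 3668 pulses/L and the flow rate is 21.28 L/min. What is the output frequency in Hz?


Frequency = K * Q / 60 (converting L/min to L/s).
f = 3668 * 21.28 / 60
f = 78055.04 / 60
f = 1300.92 Hz

1300.92 Hz


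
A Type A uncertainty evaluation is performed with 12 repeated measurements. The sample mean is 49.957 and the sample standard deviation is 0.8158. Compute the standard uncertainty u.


The standard uncertainty for Type A evaluation is u = s / sqrt(n).
u = 0.8158 / sqrt(12)
u = 0.8158 / 3.4641
u = 0.2355

0.2355


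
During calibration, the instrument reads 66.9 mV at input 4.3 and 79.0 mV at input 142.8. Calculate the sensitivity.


Sensitivity = (y2 - y1) / (x2 - x1).
S = (79.0 - 66.9) / (142.8 - 4.3)
S = 12.1 / 138.5
S = 0.0874 mV/unit

0.0874 mV/unit


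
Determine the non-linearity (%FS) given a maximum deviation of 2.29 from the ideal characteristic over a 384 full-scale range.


Linearity error = (max deviation / full scale) * 100%.
Linearity = (2.29 / 384) * 100
Linearity = 0.596 %FS

0.596 %FS


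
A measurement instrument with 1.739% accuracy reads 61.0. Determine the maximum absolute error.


Absolute error = (accuracy% / 100) * reading.
Error = (1.739 / 100) * 61.0
Error = 0.01739 * 61.0
Error = 1.0608

1.0608


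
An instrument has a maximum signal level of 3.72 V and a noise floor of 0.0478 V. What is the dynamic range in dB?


Dynamic range = 20 * log10(Vmax / Vnoise).
DR = 20 * log10(3.72 / 0.0478)
DR = 20 * log10(77.82)
DR = 37.82 dB

37.82 dB


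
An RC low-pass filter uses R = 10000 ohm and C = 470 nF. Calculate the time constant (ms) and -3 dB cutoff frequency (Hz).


Time constant: tau = R * C.
tau = 10000 * 4.70e-07 = 0.0047 s
tau = 4.7 ms
Cutoff frequency: fc = 1 / (2*pi*R*C).
fc = 1 / (2*pi*0.0047) = 33.86 Hz

tau = 4.7 ms, fc = 33.86 Hz


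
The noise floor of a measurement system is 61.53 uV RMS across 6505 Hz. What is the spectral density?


Noise spectral density = Vrms / sqrt(BW).
NSD = 61.53 / sqrt(6505)
NSD = 61.53 / 80.6536
NSD = 0.7629 uV/sqrt(Hz)

0.7629 uV/sqrt(Hz)


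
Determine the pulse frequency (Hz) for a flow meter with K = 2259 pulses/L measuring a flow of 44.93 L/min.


Frequency = K * Q / 60 (converting L/min to L/s).
f = 2259 * 44.93 / 60
f = 101496.87 / 60
f = 1691.61 Hz

1691.61 Hz


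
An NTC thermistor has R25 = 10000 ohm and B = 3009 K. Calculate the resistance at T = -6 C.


NTC thermistor equation: Rt = R25 * exp(B * (1/T - 1/T25)).
T in Kelvin: 267.15 K, T25 = 298.15 K
1/T - 1/T25 = 1/267.15 - 1/298.15 = 0.0003892
B * (1/T - 1/T25) = 3009 * 0.0003892 = 1.1711
Rt = 10000 * exp(1.1711) = 32255.4 ohm

32255.4 ohm


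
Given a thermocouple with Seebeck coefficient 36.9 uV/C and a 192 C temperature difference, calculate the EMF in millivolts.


The thermocouple output V = sensitivity * dT.
V = 36.9 uV/C * 192 C
V = 7084.8 uV
V = 7.085 mV

7.085 mV


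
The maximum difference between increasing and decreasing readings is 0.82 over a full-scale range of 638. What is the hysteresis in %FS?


Hysteresis = (max difference / full scale) * 100%.
H = (0.82 / 638) * 100
H = 0.129 %FS

0.129 %FS


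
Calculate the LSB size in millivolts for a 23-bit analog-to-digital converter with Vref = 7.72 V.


The resolution (LSB) of an ADC is Vref / 2^n.
LSB = 7.72 / 2^23
LSB = 7.72 / 8388608
LSB = 9.2e-07 V = 0.0009203 mV

0.0009203 mV


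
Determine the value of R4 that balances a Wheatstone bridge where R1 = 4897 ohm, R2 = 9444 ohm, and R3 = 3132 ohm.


At balance: R1*R4 = R2*R3, so R4 = R2*R3/R1.
R4 = 9444 * 3132 / 4897
R4 = 29578608 / 4897
R4 = 6040.15 ohm

6040.15 ohm


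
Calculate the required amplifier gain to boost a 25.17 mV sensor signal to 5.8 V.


Gain = Vout / Vin (converting to same units).
G = 5.8 V / 25.17 mV
G = 5800.0 mV / 25.17 mV
G = 230.43

230.43


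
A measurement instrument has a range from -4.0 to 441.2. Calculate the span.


Span = upper range - lower range.
Span = 441.2 - (-4.0)
Span = 445.2

445.2


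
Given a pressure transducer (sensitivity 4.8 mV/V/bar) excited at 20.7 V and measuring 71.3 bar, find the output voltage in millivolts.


Output = sensitivity * Vex * P.
Vout = 4.8 * 20.7 * 71.3
Vout = 99.36 * 71.3
Vout = 7084.37 mV

7084.37 mV


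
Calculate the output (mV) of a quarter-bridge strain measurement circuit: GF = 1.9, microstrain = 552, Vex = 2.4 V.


Quarter bridge output: Vout = (GF * epsilon * Vex) / 4.
Vout = (1.9 * 552e-6 * 2.4) / 4
Vout = 0.00251712 / 4 V
Vout = 0.00062928 V = 0.6293 mV

0.6293 mV


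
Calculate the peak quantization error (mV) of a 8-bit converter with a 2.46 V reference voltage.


The maximum quantization error is +/- LSB/2.
LSB = Vref / 2^n = 2.46 / 256 = 0.00960937 V
Max error = LSB / 2 = 0.00960937 / 2 = 0.00480469 V
Max error = 4.8047 mV

4.8047 mV


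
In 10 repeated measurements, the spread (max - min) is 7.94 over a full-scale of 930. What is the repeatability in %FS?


Repeatability = (spread / full scale) * 100%.
R = (7.94 / 930) * 100
R = 0.854 %FS

0.854 %FS


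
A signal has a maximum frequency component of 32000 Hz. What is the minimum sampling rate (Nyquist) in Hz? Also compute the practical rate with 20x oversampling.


By Nyquist theorem, fs_min = 2 * fmax.
fs_min = 2 * 32000 = 64000 Hz
Practical rate = 20 * fs_min = 20 * 64000 = 1280000 Hz

fs_min = 64000 Hz, fs_practical = 1280000 Hz


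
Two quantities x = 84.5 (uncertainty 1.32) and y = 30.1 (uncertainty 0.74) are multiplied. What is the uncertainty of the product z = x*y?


For a product z = x*y, the relative uncertainty is:
uz/z = sqrt((ux/x)^2 + (uy/y)^2)
Relative uncertainties: ux/x = 1.32/84.5 = 0.015621
uy/y = 0.74/30.1 = 0.024585
z = 84.5 * 30.1 = 2543.5
uz = 2543.5 * sqrt(0.015621^2 + 0.024585^2) = 74.085

74.085


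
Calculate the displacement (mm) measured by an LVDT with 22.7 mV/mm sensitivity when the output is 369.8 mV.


Displacement = Vout / sensitivity.
d = 369.8 / 22.7
d = 16.291 mm

16.291 mm


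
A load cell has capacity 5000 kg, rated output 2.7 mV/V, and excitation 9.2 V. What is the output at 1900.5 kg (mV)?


Vout = rated_output * Vex * (load / capacity).
Vout = 2.7 * 9.2 * (1900.5 / 5000)
Vout = 2.7 * 9.2 * 0.3801
Vout = 9.442 mV

9.442 mV


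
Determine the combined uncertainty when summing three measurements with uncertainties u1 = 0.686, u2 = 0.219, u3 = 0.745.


For a sum of independent quantities, uc = sqrt(u1^2 + u2^2 + u3^2).
uc = sqrt(0.686^2 + 0.219^2 + 0.745^2)
uc = sqrt(0.470596 + 0.047961 + 0.555025)
uc = 1.0361

1.0361


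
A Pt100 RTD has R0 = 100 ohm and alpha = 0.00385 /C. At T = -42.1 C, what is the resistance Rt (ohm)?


The RTD equation: Rt = R0 * (1 + alpha * T).
Rt = 100 * (1 + 0.00385 * -42.1)
Rt = 100 * (1 + -0.162085)
Rt = 100 * 0.837915
Rt = 83.791 ohm

83.791 ohm


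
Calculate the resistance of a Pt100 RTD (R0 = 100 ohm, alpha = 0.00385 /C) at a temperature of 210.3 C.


The RTD equation: Rt = R0 * (1 + alpha * T).
Rt = 100 * (1 + 0.00385 * 210.3)
Rt = 100 * (1 + 0.809655)
Rt = 100 * 1.809655
Rt = 180.966 ohm

180.966 ohm


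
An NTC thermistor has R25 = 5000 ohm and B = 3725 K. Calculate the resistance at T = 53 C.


NTC thermistor equation: Rt = R25 * exp(B * (1/T - 1/T25)).
T in Kelvin: 326.15 K, T25 = 298.15 K
1/T - 1/T25 = 1/326.15 - 1/298.15 = -0.00028794
B * (1/T - 1/T25) = 3725 * -0.00028794 = -1.0726
Rt = 5000 * exp(-1.0726) = 1710.6 ohm

1710.6 ohm


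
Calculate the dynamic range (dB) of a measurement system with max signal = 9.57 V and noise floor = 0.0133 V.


Dynamic range = 20 * log10(Vmax / Vnoise).
DR = 20 * log10(9.57 / 0.0133)
DR = 20 * log10(719.55)
DR = 57.14 dB

57.14 dB


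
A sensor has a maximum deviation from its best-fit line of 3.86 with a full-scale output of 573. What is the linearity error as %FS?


Linearity error = (max deviation / full scale) * 100%.
Linearity = (3.86 / 573) * 100
Linearity = 0.674 %FS

0.674 %FS


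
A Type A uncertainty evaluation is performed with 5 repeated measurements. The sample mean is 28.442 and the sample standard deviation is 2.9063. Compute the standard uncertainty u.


The standard uncertainty for Type A evaluation is u = s / sqrt(n).
u = 2.9063 / sqrt(5)
u = 2.9063 / 2.2361
u = 1.2997

1.2997


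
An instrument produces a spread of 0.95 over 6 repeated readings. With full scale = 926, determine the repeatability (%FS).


Repeatability = (spread / full scale) * 100%.
R = (0.95 / 926) * 100
R = 0.103 %FS

0.103 %FS


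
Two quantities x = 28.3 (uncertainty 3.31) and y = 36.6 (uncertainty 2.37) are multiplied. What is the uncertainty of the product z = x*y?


For a product z = x*y, the relative uncertainty is:
uz/z = sqrt((ux/x)^2 + (uy/y)^2)
Relative uncertainties: ux/x = 3.31/28.3 = 0.116961
uy/y = 2.37/36.6 = 0.064754
z = 28.3 * 36.6 = 1035.8
uz = 1035.8 * sqrt(0.116961^2 + 0.064754^2) = 138.473

138.473


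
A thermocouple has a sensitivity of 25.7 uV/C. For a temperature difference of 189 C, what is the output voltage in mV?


The thermocouple output V = sensitivity * dT.
V = 25.7 uV/C * 189 C
V = 4857.3 uV
V = 4.857 mV

4.857 mV


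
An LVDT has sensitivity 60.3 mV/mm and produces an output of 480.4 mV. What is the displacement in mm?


Displacement = Vout / sensitivity.
d = 480.4 / 60.3
d = 7.967 mm

7.967 mm


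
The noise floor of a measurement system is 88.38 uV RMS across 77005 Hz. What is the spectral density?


Noise spectral density = Vrms / sqrt(BW).
NSD = 88.38 / sqrt(77005)
NSD = 88.38 / 277.4977
NSD = 0.3185 uV/sqrt(Hz)

0.3185 uV/sqrt(Hz)


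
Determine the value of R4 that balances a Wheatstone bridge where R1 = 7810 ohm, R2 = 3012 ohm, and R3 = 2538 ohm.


At balance: R1*R4 = R2*R3, so R4 = R2*R3/R1.
R4 = 3012 * 2538 / 7810
R4 = 7644456 / 7810
R4 = 978.8 ohm

978.8 ohm


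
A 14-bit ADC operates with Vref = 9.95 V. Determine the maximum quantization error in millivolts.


The maximum quantization error is +/- LSB/2.
LSB = Vref / 2^n = 9.95 / 16384 = 0.0006073 V
Max error = LSB / 2 = 0.0006073 / 2 = 0.00030365 V
Max error = 0.3036 mV

0.3036 mV


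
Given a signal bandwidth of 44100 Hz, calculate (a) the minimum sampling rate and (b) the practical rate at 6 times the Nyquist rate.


By Nyquist theorem, fs_min = 2 * fmax.
fs_min = 2 * 44100 = 88200 Hz
Practical rate = 6 * fs_min = 6 * 88200 = 529200 Hz

fs_min = 88200 Hz, fs_practical = 529200 Hz


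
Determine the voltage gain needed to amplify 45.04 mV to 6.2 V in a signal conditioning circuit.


Gain = Vout / Vin (converting to same units).
G = 6.2 V / 45.04 mV
G = 6200.0 mV / 45.04 mV
G = 137.66

137.66


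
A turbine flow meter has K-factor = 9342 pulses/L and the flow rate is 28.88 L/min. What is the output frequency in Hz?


Frequency = K * Q / 60 (converting L/min to L/s).
f = 9342 * 28.88 / 60
f = 269796.96 / 60
f = 4496.62 Hz

4496.62 Hz


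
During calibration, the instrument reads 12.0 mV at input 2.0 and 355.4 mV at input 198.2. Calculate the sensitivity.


Sensitivity = (y2 - y1) / (x2 - x1).
S = (355.4 - 12.0) / (198.2 - 2.0)
S = 343.4 / 196.2
S = 1.7503 mV/unit

1.7503 mV/unit


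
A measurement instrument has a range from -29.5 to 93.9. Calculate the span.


Span = upper range - lower range.
Span = 93.9 - (-29.5)
Span = 123.4

123.4


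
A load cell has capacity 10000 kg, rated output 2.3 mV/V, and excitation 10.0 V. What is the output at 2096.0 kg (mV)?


Vout = rated_output * Vex * (load / capacity).
Vout = 2.3 * 10.0 * (2096.0 / 10000)
Vout = 2.3 * 10.0 * 0.2096
Vout = 4.821 mV

4.821 mV


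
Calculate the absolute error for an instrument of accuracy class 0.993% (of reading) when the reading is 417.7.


Absolute error = (accuracy% / 100) * reading.
Error = (0.993 / 100) * 417.7
Error = 0.00993 * 417.7
Error = 4.1478

4.1478


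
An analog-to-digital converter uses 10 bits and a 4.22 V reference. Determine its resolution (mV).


The resolution (LSB) of an ADC is Vref / 2^n.
LSB = 4.22 / 2^10
LSB = 4.22 / 1024
LSB = 0.00412109 V = 4.12109375 mV

4.12109375 mV


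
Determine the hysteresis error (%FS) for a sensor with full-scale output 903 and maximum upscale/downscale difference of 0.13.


Hysteresis = (max difference / full scale) * 100%.
H = (0.13 / 903) * 100
H = 0.014 %FS

0.014 %FS


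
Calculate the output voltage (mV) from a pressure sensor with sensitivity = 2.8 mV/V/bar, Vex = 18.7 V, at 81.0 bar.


Output = sensitivity * Vex * P.
Vout = 2.8 * 18.7 * 81.0
Vout = 52.36 * 81.0
Vout = 4241.16 mV

4241.16 mV


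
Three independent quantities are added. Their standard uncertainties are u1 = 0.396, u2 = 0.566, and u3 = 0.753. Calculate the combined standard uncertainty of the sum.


For a sum of independent quantities, uc = sqrt(u1^2 + u2^2 + u3^2).
uc = sqrt(0.396^2 + 0.566^2 + 0.753^2)
uc = sqrt(0.156816 + 0.320356 + 0.567009)
uc = 1.0219

1.0219


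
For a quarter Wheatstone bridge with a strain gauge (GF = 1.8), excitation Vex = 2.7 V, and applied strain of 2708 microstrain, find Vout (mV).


Quarter bridge output: Vout = (GF * epsilon * Vex) / 4.
Vout = (1.8 * 2708e-6 * 2.7) / 4
Vout = 0.01316088 / 4 V
Vout = 0.00329022 V = 3.2902 mV

3.2902 mV


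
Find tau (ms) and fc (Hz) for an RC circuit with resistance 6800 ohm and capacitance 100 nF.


Time constant: tau = R * C.
tau = 6800 * 1.00e-07 = 0.00068 s
tau = 0.68 ms
Cutoff frequency: fc = 1 / (2*pi*R*C).
fc = 1 / (2*pi*0.00068) = 234.05 Hz

tau = 0.68 ms, fc = 234.05 Hz


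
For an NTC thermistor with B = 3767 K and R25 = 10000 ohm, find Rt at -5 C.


NTC thermistor equation: Rt = R25 * exp(B * (1/T - 1/T25)).
T in Kelvin: 268.15 K, T25 = 298.15 K
1/T - 1/T25 = 1/268.15 - 1/298.15 = 0.00037524
B * (1/T - 1/T25) = 3767 * 0.00037524 = 1.4135
Rt = 10000 * exp(1.4135) = 41104.3 ohm

41104.3 ohm


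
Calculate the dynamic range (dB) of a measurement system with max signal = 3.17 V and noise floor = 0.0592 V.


Dynamic range = 20 * log10(Vmax / Vnoise).
DR = 20 * log10(3.17 / 0.0592)
DR = 20 * log10(53.55)
DR = 34.57 dB

34.57 dB


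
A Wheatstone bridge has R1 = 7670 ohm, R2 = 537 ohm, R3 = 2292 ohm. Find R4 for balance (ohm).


At balance: R1*R4 = R2*R3, so R4 = R2*R3/R1.
R4 = 537 * 2292 / 7670
R4 = 1230804 / 7670
R4 = 160.47 ohm

160.47 ohm


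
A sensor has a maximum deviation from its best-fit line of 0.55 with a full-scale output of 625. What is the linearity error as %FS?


Linearity error = (max deviation / full scale) * 100%.
Linearity = (0.55 / 625) * 100
Linearity = 0.088 %FS

0.088 %FS


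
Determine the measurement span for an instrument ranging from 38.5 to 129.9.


Span = upper range - lower range.
Span = 129.9 - (38.5)
Span = 91.4

91.4


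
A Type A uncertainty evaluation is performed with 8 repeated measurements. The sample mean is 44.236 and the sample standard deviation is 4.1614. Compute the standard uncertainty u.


The standard uncertainty for Type A evaluation is u = s / sqrt(n).
u = 4.1614 / sqrt(8)
u = 4.1614 / 2.8284
u = 1.4713

1.4713


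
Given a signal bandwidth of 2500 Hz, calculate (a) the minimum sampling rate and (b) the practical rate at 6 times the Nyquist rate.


By Nyquist theorem, fs_min = 2 * fmax.
fs_min = 2 * 2500 = 5000 Hz
Practical rate = 6 * fs_min = 6 * 5000 = 30000 Hz

fs_min = 5000 Hz, fs_practical = 30000 Hz


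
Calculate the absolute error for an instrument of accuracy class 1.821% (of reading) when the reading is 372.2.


Absolute error = (accuracy% / 100) * reading.
Error = (1.821 / 100) * 372.2
Error = 0.01821 * 372.2
Error = 6.7778

6.7778


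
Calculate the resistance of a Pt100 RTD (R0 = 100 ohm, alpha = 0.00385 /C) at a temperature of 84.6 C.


The RTD equation: Rt = R0 * (1 + alpha * T).
Rt = 100 * (1 + 0.00385 * 84.6)
Rt = 100 * (1 + 0.32571)
Rt = 100 * 1.32571
Rt = 132.571 ohm

132.571 ohm


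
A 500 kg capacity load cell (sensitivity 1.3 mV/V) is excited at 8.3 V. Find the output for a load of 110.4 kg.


Vout = rated_output * Vex * (load / capacity).
Vout = 1.3 * 8.3 * (110.4 / 500)
Vout = 1.3 * 8.3 * 0.2208
Vout = 2.382 mV

2.382 mV


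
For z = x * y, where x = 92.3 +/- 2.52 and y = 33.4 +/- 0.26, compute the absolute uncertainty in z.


For a product z = x*y, the relative uncertainty is:
uz/z = sqrt((ux/x)^2 + (uy/y)^2)
Relative uncertainties: ux/x = 2.52/92.3 = 0.027302
uy/y = 0.26/33.4 = 0.007784
z = 92.3 * 33.4 = 3082.8
uz = 3082.8 * sqrt(0.027302^2 + 0.007784^2) = 87.522

87.522


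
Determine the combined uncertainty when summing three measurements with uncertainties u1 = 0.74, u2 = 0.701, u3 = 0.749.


For a sum of independent quantities, uc = sqrt(u1^2 + u2^2 + u3^2).
uc = sqrt(0.74^2 + 0.701^2 + 0.749^2)
uc = sqrt(0.5476 + 0.491401 + 0.561001)
uc = 1.2649

1.2649


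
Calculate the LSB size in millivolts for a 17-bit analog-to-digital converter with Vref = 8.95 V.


The resolution (LSB) of an ADC is Vref / 2^n.
LSB = 8.95 / 2^17
LSB = 8.95 / 131072
LSB = 6.828e-05 V = 0.06828308 mV

0.06828308 mV


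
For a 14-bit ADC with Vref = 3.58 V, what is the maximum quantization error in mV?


The maximum quantization error is +/- LSB/2.
LSB = Vref / 2^n = 3.58 / 16384 = 0.00021851 V
Max error = LSB / 2 = 0.00021851 / 2 = 0.00010925 V
Max error = 0.1093 mV

0.1093 mV


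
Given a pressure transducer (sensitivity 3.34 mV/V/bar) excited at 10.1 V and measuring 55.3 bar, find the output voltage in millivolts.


Output = sensitivity * Vex * P.
Vout = 3.34 * 10.1 * 55.3
Vout = 33.734 * 55.3
Vout = 1865.49 mV

1865.49 mV


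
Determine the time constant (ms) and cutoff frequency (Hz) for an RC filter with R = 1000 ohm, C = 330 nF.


Time constant: tau = R * C.
tau = 1000 * 3.30e-07 = 0.00033 s
tau = 0.33 ms
Cutoff frequency: fc = 1 / (2*pi*R*C).
fc = 1 / (2*pi*0.00033) = 482.29 Hz

tau = 0.33 ms, fc = 482.29 Hz


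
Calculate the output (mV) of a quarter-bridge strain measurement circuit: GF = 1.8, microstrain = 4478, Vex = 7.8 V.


Quarter bridge output: Vout = (GF * epsilon * Vex) / 4.
Vout = (1.8 * 4478e-6 * 7.8) / 4
Vout = 0.06287112 / 4 V
Vout = 0.01571778 V = 15.7178 mV

15.7178 mV


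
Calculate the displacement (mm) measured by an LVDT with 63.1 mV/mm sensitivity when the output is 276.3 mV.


Displacement = Vout / sensitivity.
d = 276.3 / 63.1
d = 4.379 mm

4.379 mm


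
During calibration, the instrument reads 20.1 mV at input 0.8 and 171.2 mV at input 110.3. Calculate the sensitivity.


Sensitivity = (y2 - y1) / (x2 - x1).
S = (171.2 - 20.1) / (110.3 - 0.8)
S = 151.1 / 109.5
S = 1.3799 mV/unit

1.3799 mV/unit


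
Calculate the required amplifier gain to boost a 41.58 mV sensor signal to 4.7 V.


Gain = Vout / Vin (converting to same units).
G = 4.7 V / 41.58 mV
G = 4700.0 mV / 41.58 mV
G = 113.04

113.04


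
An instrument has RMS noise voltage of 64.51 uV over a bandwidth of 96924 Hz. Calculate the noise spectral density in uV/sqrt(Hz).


Noise spectral density = Vrms / sqrt(BW).
NSD = 64.51 / sqrt(96924)
NSD = 64.51 / 311.3262
NSD = 0.2072 uV/sqrt(Hz)

0.2072 uV/sqrt(Hz)


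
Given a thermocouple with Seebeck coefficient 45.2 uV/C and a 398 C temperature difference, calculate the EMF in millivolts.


The thermocouple output V = sensitivity * dT.
V = 45.2 uV/C * 398 C
V = 17989.6 uV
V = 17.99 mV

17.99 mV


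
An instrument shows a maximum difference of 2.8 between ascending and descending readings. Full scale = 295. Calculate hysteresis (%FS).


Hysteresis = (max difference / full scale) * 100%.
H = (2.8 / 295) * 100
H = 0.949 %FS

0.949 %FS


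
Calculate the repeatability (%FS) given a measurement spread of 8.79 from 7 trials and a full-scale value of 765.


Repeatability = (spread / full scale) * 100%.
R = (8.79 / 765) * 100
R = 1.149 %FS

1.149 %FS


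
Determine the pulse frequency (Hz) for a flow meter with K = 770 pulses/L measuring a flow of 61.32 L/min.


Frequency = K * Q / 60 (converting L/min to L/s).
f = 770 * 61.32 / 60
f = 47216.4 / 60
f = 786.94 Hz

786.94 Hz


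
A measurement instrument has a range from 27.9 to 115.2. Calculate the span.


Span = upper range - lower range.
Span = 115.2 - (27.9)
Span = 87.3

87.3


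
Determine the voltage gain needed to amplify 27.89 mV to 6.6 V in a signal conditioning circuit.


Gain = Vout / Vin (converting to same units).
G = 6.6 V / 27.89 mV
G = 6600.0 mV / 27.89 mV
G = 236.64

236.64


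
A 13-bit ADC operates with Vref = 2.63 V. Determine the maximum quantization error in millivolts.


The maximum quantization error is +/- LSB/2.
LSB = Vref / 2^n = 2.63 / 8192 = 0.00032104 V
Max error = LSB / 2 = 0.00032104 / 2 = 0.00016052 V
Max error = 0.1605 mV

0.1605 mV


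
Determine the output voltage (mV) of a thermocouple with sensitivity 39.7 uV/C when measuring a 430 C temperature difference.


The thermocouple output V = sensitivity * dT.
V = 39.7 uV/C * 430 C
V = 17071.0 uV
V = 17.071 mV

17.071 mV


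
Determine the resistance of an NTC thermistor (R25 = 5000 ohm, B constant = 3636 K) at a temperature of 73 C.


NTC thermistor equation: Rt = R25 * exp(B * (1/T - 1/T25)).
T in Kelvin: 346.15 K, T25 = 298.15 K
1/T - 1/T25 = 1/346.15 - 1/298.15 = -0.0004651
B * (1/T - 1/T25) = 3636 * -0.0004651 = -1.6911
Rt = 5000 * exp(-1.6911) = 921.6 ohm

921.6 ohm


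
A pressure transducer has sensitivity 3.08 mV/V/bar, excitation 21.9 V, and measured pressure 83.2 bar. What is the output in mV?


Output = sensitivity * Vex * P.
Vout = 3.08 * 21.9 * 83.2
Vout = 67.452 * 83.2
Vout = 5612.01 mV

5612.01 mV
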